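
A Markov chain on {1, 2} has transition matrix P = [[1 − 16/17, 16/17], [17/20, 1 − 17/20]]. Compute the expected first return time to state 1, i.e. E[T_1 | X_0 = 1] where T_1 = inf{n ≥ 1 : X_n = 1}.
E[T_1 | X_0 = 1] = 1/π_1 = 609/289

For an irreducible recurrent Markov chain with stationary distribution π, E[T_i | X_0 = i] = 1/π_i (Kac's formula). Here π_1 = (17/20)/(16/17 + 17/20) = (17/20)/(609/340) = 289/609, so E[T_1 | X_0 = 1] = 1/π_1 = (16/17 + 17/20)/(17/20) = (609/340)/(17/20) = 609/289.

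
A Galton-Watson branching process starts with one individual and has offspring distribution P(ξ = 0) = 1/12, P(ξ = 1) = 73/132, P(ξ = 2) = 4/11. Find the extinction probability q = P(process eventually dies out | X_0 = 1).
q = 11/48

The pgf is f(s) = 1/12 + 73/132·s + 4/11·s². The extinction probability q is the smallest fixed point of f in [0, 1]. Setting s = f(s):
  4/11·s² + (73/132 − 1)·s + 1/12 = 0
  4/11·s² − (1/12 + 4/11)·s + 1/12 = 0
which factors as (s − 1)·(4/11·s − 1/12) = 0, giving roots s = 1 and s = (1/12)/(4/11) = 11/48.
Mean offspring μ = 73/132 + 2·4/11 = 169/132 > 1 (supercritical), so q < 1. The extinction probability is the smaller root: q = (1/12)/(4/11) = 11/48.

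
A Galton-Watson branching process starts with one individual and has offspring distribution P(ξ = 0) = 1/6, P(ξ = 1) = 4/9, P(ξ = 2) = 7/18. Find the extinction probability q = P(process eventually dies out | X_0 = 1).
q = 3/7

The pgf is f(s) = 1/6 + 4/9·s + 7/18·s². The extinction probability q is the smallest fixed point of f in [0, 1]. Setting s = f(s):
  7/18·s² + (4/9 − 1)·s + 1/6 = 0
  7/18·s² − (1/6 + 7/18)·s + 1/6 = 0
which factors as (s − 1)·(7/18·s − 1/6) = 0, giving roots s = 1 and s = (1/6)/(7/18) = 3/7.
Mean offspring μ = 4/9 + 2·7/18 = 11/9 > 1 (supercritical), so q < 1. The extinction probability is the smaller root: q = (1/6)/(7/18) = 3/7.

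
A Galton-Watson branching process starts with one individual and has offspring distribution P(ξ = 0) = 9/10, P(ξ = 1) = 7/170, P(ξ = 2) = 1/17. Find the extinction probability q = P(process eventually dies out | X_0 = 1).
q = 1

Mean offspring μ = 0·9/10 + 1·7/170 + 2·1/17 = 27/170 ≤ 1. For μ ≤ 1 with offspring not concentrated at 1, the Galton-Watson process goes extinct almost surely, so q = 1.
(Algebraic check: The pgf is f(s) = 9/10 + 7/170·s + 1/17·s². The extinction probability q is the smallest fixed point of f in [0, 1]. Setting s = f(s):
  1/17·s² + (7/170 − 1)·s + 9/10 = 0
  1/17·s² − (9/10 + 1/17)·s + 9/10 = 0
which factors as (s − 1)·(1/17·s − 9/10) = 0, giving roots s = 1 and s = (9/10)/(1/17) = 153/10. Since 153/10 ≥ 1, the smallest root in [0, 1] is s = 1.)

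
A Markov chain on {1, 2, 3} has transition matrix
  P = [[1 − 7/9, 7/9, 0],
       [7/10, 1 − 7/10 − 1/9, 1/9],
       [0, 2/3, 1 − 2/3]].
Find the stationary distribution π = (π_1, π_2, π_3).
π = (27/62, 15/31, 5/62)

This is a birth-death chain on three states, which satisfies detailed balance: π_1 · P_{12} = π_2 · P_{21} and π_2 · P_{23} = π_3 · P_{32}.
From π_1 · 7/9 = π_2 · 7/10: π_2/π_1 = (7/9)/(7/10) = 10/9.
From π_2 · 1/9 = π_3 · 2/3: π_3/π_2 = (1/9)/(2/3) = 1/6.
Take π_1 proportional to 1; then unnormalized π = (1, 10/9, 5/27). Normalize by dividing by the sum 62/27:
  π = (27/62, 15/31, 5/62).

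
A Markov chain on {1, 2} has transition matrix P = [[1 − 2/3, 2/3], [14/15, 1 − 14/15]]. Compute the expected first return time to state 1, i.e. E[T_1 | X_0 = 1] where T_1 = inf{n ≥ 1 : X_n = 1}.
E[T_1 | X_0 = 1] = 1/π_1 = 12/7

For an irreducible recurrent Markov chain with stationary distribution π, E[T_i | X_0 = i] = 1/π_i (Kac's formula). Here π_1 = (14/15)/(2/3 + 14/15) = (14/15)/(8/5) = 7/12, so E[T_1 | X_0 = 1] = 1/π_1 = (2/3 + 14/15)/(14/15) = (8/5)/(14/15) = 12/7.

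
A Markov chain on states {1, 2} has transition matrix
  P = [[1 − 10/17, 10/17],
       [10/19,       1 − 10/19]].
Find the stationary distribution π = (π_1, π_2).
π_1 = 17/36, π_2 = 19/36

Solve πP = π with π_1 + π_2 = 1. From πP = π: π_1 · (1 − 10/17) + π_2 · 10/19 = π_1 ⇒ π_2 · 10/19 = π_1 · 10/17 ⇒ π_2/π_1 = (10/17)/(10/19) = 19/17. Together with π_1 + π_2 = 1:
  π_1 = (10/19)/(10/17 + 10/19) = (10/19)/(360/323) = 17/36,
  π_2 = (10/17)/(10/17 + 10/19) = (10/17)/(360/323) = 19/36.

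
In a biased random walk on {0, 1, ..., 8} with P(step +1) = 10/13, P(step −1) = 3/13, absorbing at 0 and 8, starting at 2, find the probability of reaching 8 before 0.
P(hit 8 before 0) = (1 − (3/10)^2) / (1 − (3/10)^8) = 1000000/1098829

Let u_k denote P(reach 8 before 0 | start at k). Boundary: u_0 = 0, u_8 = 1. Recurrence: u_k = 10/13·u_{k+1} + 3/13·u_{k-1} for 1 ≤ k ≤ 7. Try u_k = A + B·r^k with r = q/p = (3/13)/(10/13) = 3/10. Substitution satisfies the recurrence; boundary conditions give:
  u_k = (1 − r^k) / (1 − r^N) = (1 − (3/10)^2) / (1 − (3/10)^8) = 1000000/1098829.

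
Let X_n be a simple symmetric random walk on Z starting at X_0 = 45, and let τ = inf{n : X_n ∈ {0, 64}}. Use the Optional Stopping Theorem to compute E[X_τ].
E[X_τ] = 45

X_n is a martingale and τ is a bounded-mean stopping time (indeed τ is finite a.s. with bounded expectation since the walk is in a bounded region). By the OST, E[X_τ] = E[X_0] = 45. Equivalently: E[X_τ] = 64 · P(hit 64 first) + 0 · P(hit 0 first) = 64 · (45/64) = 45.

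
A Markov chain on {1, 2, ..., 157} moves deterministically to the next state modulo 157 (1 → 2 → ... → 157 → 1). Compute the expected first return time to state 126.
E[T_126 | X_0 = 126] = 157

The chain cycles deterministically, so starting at state 126 it returns in exactly 157 steps. Equivalently, the stationary distribution is uniform π_j = 1/157 for every state j, so by Kac's formula E[T_126] = 1/π_126 = 157.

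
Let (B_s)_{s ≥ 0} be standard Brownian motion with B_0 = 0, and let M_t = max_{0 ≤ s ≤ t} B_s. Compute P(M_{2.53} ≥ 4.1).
P(M_{2.53} ≥ 4.1) = 2·P(B_{2.53} ≥ 4.1) = 2(1 − Φ(4.1/√2.53)) ≈ 0.0099

By the reflection principle for Brownian motion, P(M_t ≥ a) = 2 · P(B_t ≥ a) for a ≥ 0. Since B_t ~ N(0, t), P(B_t ≥ 4.1) = 1 − Φ(4.1/√t) = 1 − Φ(4.1/√2.53) = 1 − Φ(2.5776). So
  P(M_{2.53} ≥ 4.1) = 2(1 − Φ(2.5776)) ≈ 0.0099.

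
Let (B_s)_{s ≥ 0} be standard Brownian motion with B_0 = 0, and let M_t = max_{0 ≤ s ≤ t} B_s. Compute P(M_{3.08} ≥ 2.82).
P(M_{3.08} ≥ 2.82) = 2·P(B_{3.08} ≥ 2.82) = 2(1 − Φ(2.82/√3.08)) ≈ 0.1081

By the reflection principle for Brownian motion, P(M_t ≥ a) = 2 · P(B_t ≥ a) for a ≥ 0. Since B_t ~ N(0, t), P(B_t ≥ 2.82) = 1 − Φ(2.82/√t) = 1 − Φ(2.82/√3.08) = 1 − Φ(1.6068). So
  P(M_{3.08} ≥ 2.82) = 2(1 − Φ(1.6068)) ≈ 0.1081.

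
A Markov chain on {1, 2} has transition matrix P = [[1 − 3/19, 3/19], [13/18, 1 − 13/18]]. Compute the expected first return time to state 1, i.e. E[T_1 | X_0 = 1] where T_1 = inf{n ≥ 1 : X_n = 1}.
E[T_1 | X_0 = 1] = 1/π_1 = 301/247

For an irreducible recurrent Markov chain with stationary distribution π, E[T_i | X_0 = i] = 1/π_i (Kac's formula). Here π_1 = (13/18)/(3/19 + 13/18) = (13/18)/(301/342) = 247/301, so E[T_1 | X_0 = 1] = 1/π_1 = (3/19 + 13/18)/(13/18) = (301/342)/(13/18) = 301/247.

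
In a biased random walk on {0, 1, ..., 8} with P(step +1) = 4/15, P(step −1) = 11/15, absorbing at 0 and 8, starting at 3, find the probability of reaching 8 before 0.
P(hit 8 before 0) = (1 − (11/4)^3) / (1 − (11/4)^8) = 185344/30613335

Let u_k denote P(reach 8 before 0 | start at k). Boundary: u_0 = 0, u_8 = 1. Recurrence: u_k = 4/15·u_{k+1} + 11/15·u_{k-1} for 1 ≤ k ≤ 7. Try u_k = A + B·r^k with r = q/p = (11/15)/(4/15) = 11/4. Substitution satisfies the recurrence; boundary conditions give:
  u_k = (1 − r^k) / (1 − r^N) = (1 − (11/4)^3) / (1 − (11/4)^8) = 185344/30613335.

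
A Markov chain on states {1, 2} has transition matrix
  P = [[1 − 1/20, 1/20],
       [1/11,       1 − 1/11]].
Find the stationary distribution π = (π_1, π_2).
π_1 = 20/31, π_2 = 11/31

Solve πP = π with π_1 + π_2 = 1. From πP = π: π_1 · (1 − 1/20) + π_2 · 1/11 = π_1 ⇒ π_2 · 1/11 = π_1 · 1/20 ⇒ π_2/π_1 = (1/20)/(1/11) = 11/20. Together with π_1 + π_2 = 1:
  π_1 = (1/11)/(1/20 + 1/11) = (1/11)/(31/220) = 20/31,
  π_2 = (1/20)/(1/20 + 1/11) = (1/20)/(31/220) = 11/31.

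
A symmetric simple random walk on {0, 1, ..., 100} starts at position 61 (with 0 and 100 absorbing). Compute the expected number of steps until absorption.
E[τ | X_0 = 61] = 2379

Let v_k = E[τ | X_0 = k]. Boundary: v_0 = v_100 = 0. Recurrence: v_k = 1 + (v_{k-1} + v_{k+1})/2 for 1 ≤ k ≤ 99. The particular solution to v_k − (v_{k-1} + v_{k+1})/2 = 1 is v_k = −k^2. Adding homogeneous solution A + B k and matching boundaries gives v_k = k (100 − k). Substituting k = 61: v_61 = 61 · 39 = 2379.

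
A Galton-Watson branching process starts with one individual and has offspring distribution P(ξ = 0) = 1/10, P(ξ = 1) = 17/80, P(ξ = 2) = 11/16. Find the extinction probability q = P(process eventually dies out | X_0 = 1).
q = 8/55

The pgf is f(s) = 1/10 + 17/80·s + 11/16·s². The extinction probability q is the smallest fixed point of f in [0, 1]. Setting s = f(s):
  11/16·s² + (17/80 − 1)·s + 1/10 = 0
  11/16·s² − (1/10 + 11/16)·s + 1/10 = 0
which factors as (s − 1)·(11/16·s − 1/10) = 0, giving roots s = 1 and s = (1/10)/(11/16) = 8/55.
Mean offspring μ = 17/80 + 2·11/16 = 127/80 > 1 (supercritical), so q < 1. The extinction probability is the smaller root: q = (1/10)/(11/16) = 8/55.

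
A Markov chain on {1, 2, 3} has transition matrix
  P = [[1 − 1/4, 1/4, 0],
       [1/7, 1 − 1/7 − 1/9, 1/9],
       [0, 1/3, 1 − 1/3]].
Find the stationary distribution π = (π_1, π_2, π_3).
π = (3/10, 21/40, 7/40)

This is a birth-death chain on three states, which satisfies detailed balance: π_1 · P_{12} = π_2 · P_{21} and π_2 · P_{23} = π_3 · P_{32}.
From π_1 · 1/4 = π_2 · 1/7: π_2/π_1 = (1/4)/(1/7) = 7/4.
From π_2 · 1/9 = π_3 · 1/3: π_3/π_2 = (1/9)/(1/3) = 1/3.
Take π_1 proportional to 1; then unnormalized π = (1, 7/4, 7/12). Normalize by dividing by the sum 10/3:
  π = (3/10, 21/40, 7/40).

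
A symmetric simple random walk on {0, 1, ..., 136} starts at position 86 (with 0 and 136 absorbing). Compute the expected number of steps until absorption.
E[τ | X_0 = 86] = 4300

Let v_k = E[τ | X_0 = k]. Boundary: v_0 = v_136 = 0. Recurrence: v_k = 1 + (v_{k-1} + v_{k+1})/2 for 1 ≤ k ≤ 135. The particular solution to v_k − (v_{k-1} + v_{k+1})/2 = 1 is v_k = −k^2. Adding homogeneous solution A + B k and matching boundaries gives v_k = k (136 − k). Substituting k = 86: v_86 = 86 · 50 = 4300.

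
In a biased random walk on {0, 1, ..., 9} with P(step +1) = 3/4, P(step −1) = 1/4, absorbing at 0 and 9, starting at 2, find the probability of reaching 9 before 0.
P(hit 9 before 0) = (1 − (1/3)^2) / (1 − (1/3)^9) = 8748/9841

Let u_k denote P(reach 9 before 0 | start at k). Boundary: u_0 = 0, u_9 = 1. Recurrence: u_k = 3/4·u_{k+1} + 1/4·u_{k-1} for 1 ≤ k ≤ 8. Try u_k = A + B·r^k with r = q/p = (1/4)/(3/4) = 1/3. Substitution satisfies the recurrence; boundary conditions give:
  u_k = (1 − r^k) / (1 − r^N) = (1 − (1/3)^2) / (1 − (1/3)^9) = 8748/9841.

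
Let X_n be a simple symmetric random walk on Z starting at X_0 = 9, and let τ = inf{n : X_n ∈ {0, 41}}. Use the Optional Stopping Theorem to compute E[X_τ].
E[X_τ] = 9

X_n is a martingale and τ is a bounded-mean stopping time (indeed τ is finite a.s. with bounded expectation since the walk is in a bounded region). By the OST, E[X_τ] = E[X_0] = 9. Equivalently: E[X_τ] = 41 · P(hit 41 first) + 0 · P(hit 0 first) = 41 · (9/41) = 9.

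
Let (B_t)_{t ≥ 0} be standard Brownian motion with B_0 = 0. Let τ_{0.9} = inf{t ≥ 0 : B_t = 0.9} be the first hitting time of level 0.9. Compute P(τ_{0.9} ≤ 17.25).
P(τ_{0.9} ≤ 17.25) = 2(1 − Φ(0.9/√17.25)) = 2(1 − Φ(0.2167)) ≈ 0.8284

By the reflection principle for standard BM, P(τ_b ≤ t) = 2 · P(B_t ≥ b). Since B_t ~ N(0, t), P(B_t ≥ 0.9) = 1 − Φ(0.9/√t) = 1 − Φ(0.9/√17.25) = 1 − Φ(0.2167) ≈ 0.41422. Doubling: P(τ_{0.9} ≤ 17.25) ≈ 2 · 0.41422 = 0.82844 ≈ 0.8284.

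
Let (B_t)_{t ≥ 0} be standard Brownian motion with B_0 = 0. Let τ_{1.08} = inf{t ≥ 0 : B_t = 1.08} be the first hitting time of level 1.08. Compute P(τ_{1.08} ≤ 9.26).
P(τ_{1.08} ≤ 9.26) = 2(1 − Φ(1.08/√9.26)) = 2(1 − Φ(0.3549)) ≈ 0.7227

By the reflection principle for standard BM, P(τ_b ≤ t) = 2 · P(B_t ≥ b). Since B_t ~ N(0, t), P(B_t ≥ 1.08) = 1 − Φ(1.08/√t) = 1 − Φ(1.08/√9.26) = 1 − Φ(0.3549) ≈ 0.36133. Doubling: P(τ_{1.08} ≤ 9.26) ≈ 2 · 0.36133 = 0.72266 ≈ 0.7227.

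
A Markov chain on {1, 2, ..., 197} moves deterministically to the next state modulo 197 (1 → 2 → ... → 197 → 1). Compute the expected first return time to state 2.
E[T_2 | X_0 = 2] = 197

The chain cycles deterministically, so starting at state 2 it returns in exactly 197 steps. Equivalently, the stationary distribution is uniform π_j = 1/197 for every state j, so by Kac's formula E[T_2] = 1/π_2 = 197.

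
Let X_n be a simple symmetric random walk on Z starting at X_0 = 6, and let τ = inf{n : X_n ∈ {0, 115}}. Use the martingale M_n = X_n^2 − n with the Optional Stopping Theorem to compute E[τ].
E[τ] = 654

M_n = X_n^2 − n is a martingale (since E[X_{n+1}^2 | F_n] = X_n^2 + 1). By OST (τ has finite mean in a bounded region), E[M_τ] = E[M_0] = X_0^2 − 0 = 6^2 = 36. Also E[M_τ] = E[X_τ^2] − E[τ]. The walk exits at 0 or 115, with P(hit 115 first) = 6/115, so E[X_τ^2] = 115^2 · 6/115 + 0 = 690. Thus E[τ] = E[X_τ^2] − E[M_τ] = 690 − 36 = 654 = 6(115 − 6) = 654.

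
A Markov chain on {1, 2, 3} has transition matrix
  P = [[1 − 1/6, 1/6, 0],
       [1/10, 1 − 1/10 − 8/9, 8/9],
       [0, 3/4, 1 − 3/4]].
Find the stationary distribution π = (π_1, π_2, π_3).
π = (81/376, 135/376, 20/47)

This is a birth-death chain on three states, which satisfies detailed balance: π_1 · P_{12} = π_2 · P_{21} and π_2 · P_{23} = π_3 · P_{32}.
From π_1 · 1/6 = π_2 · 1/10: π_2/π_1 = (1/6)/(1/10) = 5/3.
From π_2 · 8/9 = π_3 · 3/4: π_3/π_2 = (8/9)/(3/4) = 32/27.
Take π_1 proportional to 1; then unnormalized π = (1, 5/3, 160/81). Normalize by dividing by the sum 376/81:
  π = (81/376, 135/376, 20/47).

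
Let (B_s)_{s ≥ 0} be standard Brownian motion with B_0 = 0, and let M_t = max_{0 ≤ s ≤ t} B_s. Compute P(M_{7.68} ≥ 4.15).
P(M_{7.68} ≥ 4.15) = 2·P(B_{7.68} ≥ 4.15) = 2(1 − Φ(4.15/√7.68)) ≈ 0.1343

By the reflection principle for Brownian motion, P(M_t ≥ a) = 2 · P(B_t ≥ a) for a ≥ 0. Since B_t ~ N(0, t), P(B_t ≥ 4.15) = 1 − Φ(4.15/√t) = 1 − Φ(4.15/√7.68) = 1 − Φ(1.4975). So
  P(M_{7.68} ≥ 4.15) = 2(1 − Φ(1.4975)) ≈ 0.1343.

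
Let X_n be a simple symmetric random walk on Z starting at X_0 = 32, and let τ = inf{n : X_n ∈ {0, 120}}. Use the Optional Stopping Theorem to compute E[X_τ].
E[X_τ] = 32

X_n is a martingale and τ is a bounded-mean stopping time (indeed τ is finite a.s. with bounded expectation since the walk is in a bounded region). By the OST, E[X_τ] = E[X_0] = 32. Equivalently: E[X_τ] = 120 · P(hit 120 first) + 0 · P(hit 0 first) = 120 · (32/120) = 32.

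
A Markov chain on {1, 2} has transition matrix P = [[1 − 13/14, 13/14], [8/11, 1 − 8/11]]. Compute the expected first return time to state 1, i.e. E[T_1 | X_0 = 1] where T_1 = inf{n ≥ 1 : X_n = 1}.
E[T_1 | X_0 = 1] = 1/π_1 = 255/112

For an irreducible recurrent Markov chain with stationary distribution π, E[T_i | X_0 = i] = 1/π_i (Kac's formula). Here π_1 = (8/11)/(13/14 + 8/11) = (8/11)/(255/154) = 112/255, so E[T_1 | X_0 = 1] = 1/π_1 = (13/14 + 8/11)/(8/11) = (255/154)/(8/11) = 255/112.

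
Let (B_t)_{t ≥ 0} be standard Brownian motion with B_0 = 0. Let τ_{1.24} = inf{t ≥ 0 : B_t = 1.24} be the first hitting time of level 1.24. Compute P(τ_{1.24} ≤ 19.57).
P(τ_{1.24} ≤ 19.57) = 2(1 − Φ(1.24/√19.57)) = 2(1 − Φ(0.2803)) ≈ 0.7792

By the reflection principle for standard BM, P(τ_b ≤ t) = 2 · P(B_t ≥ b). Since B_t ~ N(0, t), P(B_t ≥ 1.24) = 1 − Φ(1.24/√t) = 1 − Φ(1.24/√19.57) = 1 − Φ(0.2803) ≈ 0.38962. Doubling: P(τ_{1.24} ≤ 19.57) ≈ 2 · 0.38962 = 0.77924 ≈ 0.7792.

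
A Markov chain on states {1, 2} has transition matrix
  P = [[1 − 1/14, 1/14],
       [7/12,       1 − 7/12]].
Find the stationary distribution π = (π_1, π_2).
π_1 = 49/55, π_2 = 6/55

Solve πP = π with π_1 + π_2 = 1. From πP = π: π_1 · (1 − 1/14) + π_2 · 7/12 = π_1 ⇒ π_2 · 7/12 = π_1 · 1/14 ⇒ π_2/π_1 = (1/14)/(7/12) = 6/49. Together with π_1 + π_2 = 1:
  π_1 = (7/12)/(1/14 + 7/12) = (7/12)/(55/84) = 49/55,
  π_2 = (1/14)/(1/14 + 7/12) = (1/14)/(55/84) = 6/55.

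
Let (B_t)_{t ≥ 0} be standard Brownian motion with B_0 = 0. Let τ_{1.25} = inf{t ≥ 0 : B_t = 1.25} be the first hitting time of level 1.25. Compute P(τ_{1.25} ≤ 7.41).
P(τ_{1.25} ≤ 7.41) = 2(1 − Φ(1.25/√7.41)) = 2(1 − Φ(0.4592)) ≈ 0.6461

By the reflection principle for standard BM, P(τ_b ≤ t) = 2 · P(B_t ≥ b). Since B_t ~ N(0, t), P(B_t ≥ 1.25) = 1 − Φ(1.25/√t) = 1 − Φ(1.25/√7.41) = 1 − Φ(0.4592) ≈ 0.32305. Doubling: P(τ_{1.25} ≤ 7.41) ≈ 2 · 0.32305 = 0.64610 ≈ 0.6461.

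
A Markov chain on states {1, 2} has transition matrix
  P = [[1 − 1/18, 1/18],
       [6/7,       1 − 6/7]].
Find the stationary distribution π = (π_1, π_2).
π_1 = 108/115, π_2 = 7/115

Solve πP = π with π_1 + π_2 = 1. From πP = π: π_1 · (1 − 1/18) + π_2 · 6/7 = π_1 ⇒ π_2 · 6/7 = π_1 · 1/18 ⇒ π_2/π_1 = (1/18)/(6/7) = 7/108. Together with π_1 + π_2 = 1:
  π_1 = (6/7)/(1/18 + 6/7) = (6/7)/(115/126) = 108/115,
  π_2 = (1/18)/(1/18 + 6/7) = (1/18)/(115/126) = 7/115.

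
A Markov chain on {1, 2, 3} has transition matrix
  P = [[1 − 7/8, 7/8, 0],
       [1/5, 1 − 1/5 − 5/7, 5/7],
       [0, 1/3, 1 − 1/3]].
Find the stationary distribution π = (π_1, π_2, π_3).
π = (4/59, 35/118, 75/118)

This is a birth-death chain on three states, which satisfies detailed balance: π_1 · P_{12} = π_2 · P_{21} and π_2 · P_{23} = π_3 · P_{32}.
From π_1 · 7/8 = π_2 · 1/5: π_2/π_1 = (7/8)/(1/5) = 35/8.
From π_2 · 5/7 = π_3 · 1/3: π_3/π_2 = (5/7)/(1/3) = 15/7.
Take π_1 proportional to 1; then unnormalized π = (1, 35/8, 75/8). Normalize by dividing by the sum 59/4:
  π = (4/59, 35/118, 75/118).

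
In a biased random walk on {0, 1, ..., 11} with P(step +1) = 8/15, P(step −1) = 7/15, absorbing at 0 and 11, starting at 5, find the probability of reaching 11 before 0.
P(hit 11 before 0) = (1 − (7/8)^5) / (1 − (7/8)^11) = 4184080384/6612607849

Let u_k denote P(reach 11 before 0 | start at k). Boundary: u_0 = 0, u_11 = 1. Recurrence: u_k = 8/15·u_{k+1} + 7/15·u_{k-1} for 1 ≤ k ≤ 10. Try u_k = A + B·r^k with r = q/p = (7/15)/(8/15) = 7/8. Substitution satisfies the recurrence; boundary conditions give:
  u_k = (1 − r^k) / (1 − r^N) = (1 − (7/8)^5) / (1 − (7/8)^11) = 4184080384/6612607849.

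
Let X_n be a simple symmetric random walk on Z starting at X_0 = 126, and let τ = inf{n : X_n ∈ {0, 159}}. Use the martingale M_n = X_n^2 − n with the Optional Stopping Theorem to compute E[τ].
E[τ] = 4158

M_n = X_n^2 − n is a martingale (since E[X_{n+1}^2 | F_n] = X_n^2 + 1). By OST (τ has finite mean in a bounded region), E[M_τ] = E[M_0] = X_0^2 − 0 = 126^2 = 15876. Also E[M_τ] = E[X_τ^2] − E[τ]. The walk exits at 0 or 159, with P(hit 159 first) = 126/159, so E[X_τ^2] = 159^2 · 126/159 + 0 = 20034. Thus E[τ] = E[X_τ^2] − E[M_τ] = 20034 − 15876 = 4158 = 126(159 − 126) = 4158.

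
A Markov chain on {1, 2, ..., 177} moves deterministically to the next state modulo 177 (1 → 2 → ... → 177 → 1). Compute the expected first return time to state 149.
E[T_149 | X_0 = 149] = 177

The chain cycles deterministically, so starting at state 149 it returns in exactly 177 steps. Equivalently, the stationary distribution is uniform π_j = 1/177 for every state j, so by Kac's formula E[T_149] = 1/π_149 = 177.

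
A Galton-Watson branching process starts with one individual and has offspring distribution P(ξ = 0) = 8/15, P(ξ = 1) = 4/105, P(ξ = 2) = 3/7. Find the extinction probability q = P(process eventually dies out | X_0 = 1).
q = 1

Mean offspring μ = 0·8/15 + 1·4/105 + 2·3/7 = 94/105 ≤ 1. For μ ≤ 1 with offspring not concentrated at 1, the Galton-Watson process goes extinct almost surely, so q = 1.
(Algebraic check: The pgf is f(s) = 8/15 + 4/105·s + 3/7·s². The extinction probability q is the smallest fixed point of f in [0, 1]. Setting s = f(s):
  3/7·s² + (4/105 − 1)·s + 8/15 = 0
  3/7·s² − (8/15 + 3/7)·s + 8/15 = 0
which factors as (s − 1)·(3/7·s − 8/15) = 0, giving roots s = 1 and s = (8/15)/(3/7) = 56/45. Since 56/45 ≥ 1, the smallest root in [0, 1] is s = 1.)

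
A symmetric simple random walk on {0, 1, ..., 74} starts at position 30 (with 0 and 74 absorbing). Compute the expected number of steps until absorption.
E[τ | X_0 = 30] = 1320

Let v_k = E[τ | X_0 = k]. Boundary: v_0 = v_74 = 0. Recurrence: v_k = 1 + (v_{k-1} + v_{k+1})/2 for 1 ≤ k ≤ 73. The particular solution to v_k − (v_{k-1} + v_{k+1})/2 = 1 is v_k = −k^2. Adding homogeneous solution A + B k and matching boundaries gives v_k = k (74 − k). Substituting k = 30: v_30 = 30 · 44 = 1320.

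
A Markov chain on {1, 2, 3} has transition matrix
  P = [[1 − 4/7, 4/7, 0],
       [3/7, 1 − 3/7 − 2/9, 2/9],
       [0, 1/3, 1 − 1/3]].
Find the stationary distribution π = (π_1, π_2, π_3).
π = (9/29, 12/29, 8/29)

This is a birth-death chain on three states, which satisfies detailed balance: π_1 · P_{12} = π_2 · P_{21} and π_2 · P_{23} = π_3 · P_{32}.
From π_1 · 4/7 = π_2 · 3/7: π_2/π_1 = (4/7)/(3/7) = 4/3.
From π_2 · 2/9 = π_3 · 1/3: π_3/π_2 = (2/9)/(1/3) = 2/3.
Take π_1 proportional to 1; then unnormalized π = (1, 4/3, 8/9). Normalize by dividing by the sum 29/9:
  π = (9/29, 12/29, 8/29).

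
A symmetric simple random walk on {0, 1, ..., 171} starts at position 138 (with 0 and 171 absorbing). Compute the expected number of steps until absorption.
E[τ | X_0 = 138] = 4554

Let v_k = E[τ | X_0 = k]. Boundary: v_0 = v_171 = 0. Recurrence: v_k = 1 + (v_{k-1} + v_{k+1})/2 for 1 ≤ k ≤ 170. The particular solution to v_k − (v_{k-1} + v_{k+1})/2 = 1 is v_k = −k^2. Adding homogeneous solution A + B k and matching boundaries gives v_k = k (171 − k). Substituting k = 138: v_138 = 138 · 33 = 4554.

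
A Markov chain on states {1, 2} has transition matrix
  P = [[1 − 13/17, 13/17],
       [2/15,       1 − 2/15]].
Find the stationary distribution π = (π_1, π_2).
π_1 = 34/229, π_2 = 195/229

Solve πP = π with π_1 + π_2 = 1. From πP = π: π_1 · (1 − 13/17) + π_2 · 2/15 = π_1 ⇒ π_2 · 2/15 = π_1 · 13/17 ⇒ π_2/π_1 = (13/17)/(2/15) = 195/34. Together with π_1 + π_2 = 1:
  π_1 = (2/15)/(13/17 + 2/15) = (2/15)/(229/255) = 34/229,
  π_2 = (13/17)/(13/17 + 2/15) = (13/17)/(229/255) = 195/229.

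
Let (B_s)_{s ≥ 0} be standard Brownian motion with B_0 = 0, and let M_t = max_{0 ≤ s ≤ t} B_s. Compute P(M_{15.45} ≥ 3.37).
P(M_{15.45} ≥ 3.37) = 2·P(B_{15.45} ≥ 3.37) = 2(1 − Φ(3.37/√15.45)) ≈ 0.3912

By the reflection principle for Brownian motion, P(M_t ≥ a) = 2 · P(B_t ≥ a) for a ≥ 0. Since B_t ~ N(0, t), P(B_t ≥ 3.37) = 1 − Φ(3.37/√t) = 1 − Φ(3.37/√15.45) = 1 − Φ(0.8574). So
  P(M_{15.45} ≥ 3.37) = 2(1 − Φ(0.8574)) ≈ 0.3912.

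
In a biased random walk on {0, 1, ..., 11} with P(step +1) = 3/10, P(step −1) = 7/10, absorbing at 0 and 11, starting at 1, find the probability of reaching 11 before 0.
P(hit 11 before 0) = (1 − (7/3)^1) / (1 − (7/3)^11) = 59049/494287399

Let u_k denote P(reach 11 before 0 | start at k). Boundary: u_0 = 0, u_11 = 1. Recurrence: u_k = 3/10·u_{k+1} + 7/10·u_{k-1} for 1 ≤ k ≤ 10. Try u_k = A + B·r^k with r = q/p = (7/10)/(3/10) = 7/3. Substitution satisfies the recurrence; boundary conditions give:
  u_k = (1 − r^k) / (1 − r^N) = (1 − (7/3)^1) / (1 − (7/3)^11) = 59049/494287399.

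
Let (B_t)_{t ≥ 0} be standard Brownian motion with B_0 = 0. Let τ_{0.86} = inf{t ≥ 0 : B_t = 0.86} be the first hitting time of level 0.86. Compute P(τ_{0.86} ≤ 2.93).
P(τ_{0.86} ≤ 2.93) = 2(1 − Φ(0.86/√2.93)) = 2(1 − Φ(0.5024)) ≈ 0.6154

By the reflection principle for standard BM, P(τ_b ≤ t) = 2 · P(B_t ≥ b). Since B_t ~ N(0, t), P(B_t ≥ 0.86) = 1 − Φ(0.86/√t) = 1 − Φ(0.86/√2.93) = 1 − Φ(0.5024) ≈ 0.30769. Doubling: P(τ_{0.86} ≤ 2.93) ≈ 2 · 0.30769 = 0.61538 ≈ 0.6154.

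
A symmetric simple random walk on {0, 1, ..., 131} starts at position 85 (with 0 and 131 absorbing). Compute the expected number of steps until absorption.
E[τ | X_0 = 85] = 3910

Let v_k = E[τ | X_0 = k]. Boundary: v_0 = v_131 = 0. Recurrence: v_k = 1 + (v_{k-1} + v_{k+1})/2 for 1 ≤ k ≤ 130. The particular solution to v_k − (v_{k-1} + v_{k+1})/2 = 1 is v_k = −k^2. Adding homogeneous solution A + B k and matching boundaries gives v_k = k (131 − k). Substituting k = 85: v_85 = 85 · 46 = 3910.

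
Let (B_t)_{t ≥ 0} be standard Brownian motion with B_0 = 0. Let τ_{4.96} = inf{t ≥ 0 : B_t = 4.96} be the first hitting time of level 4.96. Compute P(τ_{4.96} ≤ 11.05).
P(τ_{4.96} ≤ 11.05) = 2(1 − Φ(4.96/√11.05)) = 2(1 − Φ(1.4921)) ≈ 0.1357

By the reflection principle for standard BM, P(τ_b ≤ t) = 2 · P(B_t ≥ b). Since B_t ~ N(0, t), P(B_t ≥ 4.96) = 1 − Φ(4.96/√t) = 1 − Φ(4.96/√11.05) = 1 − Φ(1.4921) ≈ 0.06784. Doubling: P(τ_{4.96} ≤ 11.05) ≈ 2 · 0.06784 = 0.13568 ≈ 0.1357.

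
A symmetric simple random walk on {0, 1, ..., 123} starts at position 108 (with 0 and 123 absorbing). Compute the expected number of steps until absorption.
E[τ | X_0 = 108] = 1620

Let v_k = E[τ | X_0 = k]. Boundary: v_0 = v_123 = 0. Recurrence: v_k = 1 + (v_{k-1} + v_{k+1})/2 for 1 ≤ k ≤ 122. The particular solution to v_k − (v_{k-1} + v_{k+1})/2 = 1 is v_k = −k^2. Adding homogeneous solution A + B k and matching boundaries gives v_k = k (123 − k). Substituting k = 108: v_108 = 108 · 15 = 1620.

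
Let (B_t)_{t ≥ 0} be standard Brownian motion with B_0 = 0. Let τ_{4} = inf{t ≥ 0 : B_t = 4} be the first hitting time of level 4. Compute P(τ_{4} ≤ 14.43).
P(τ_{4} ≤ 14.43) = 2(1 − Φ(4/√14.43)) = 2(1 − Φ(1.0530)) ≈ 0.2923

By the reflection principle for standard BM, P(τ_b ≤ t) = 2 · P(B_t ≥ b). Since B_t ~ N(0, t), P(B_t ≥ 4) = 1 − Φ(4/√t) = 1 − Φ(4/√14.43) = 1 − Φ(1.0530) ≈ 0.14617. Doubling: P(τ_{4} ≤ 14.43) ≈ 2 · 0.14617 = 0.29234 ≈ 0.2923.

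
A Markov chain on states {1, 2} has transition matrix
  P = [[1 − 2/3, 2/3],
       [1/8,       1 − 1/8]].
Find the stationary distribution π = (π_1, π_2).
π_1 = 3/19, π_2 = 16/19

Solve πP = π with π_1 + π_2 = 1. From πP = π: π_1 · (1 − 2/3) + π_2 · 1/8 = π_1 ⇒ π_2 · 1/8 = π_1 · 2/3 ⇒ π_2/π_1 = (2/3)/(1/8) = 16/3. Together with π_1 + π_2 = 1:
  π_1 = (1/8)/(2/3 + 1/8) = (1/8)/(19/24) = 3/19,
  π_2 = (2/3)/(2/3 + 1/8) = (2/3)/(19/24) = 16/19.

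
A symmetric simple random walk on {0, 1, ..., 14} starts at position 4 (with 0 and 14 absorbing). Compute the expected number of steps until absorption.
E[τ | X_0 = 4] = 40

Let v_k = E[τ | X_0 = k]. Boundary: v_0 = v_14 = 0. Recurrence: v_k = 1 + (v_{k-1} + v_{k+1})/2 for 1 ≤ k ≤ 13. The particular solution to v_k − (v_{k-1} + v_{k+1})/2 = 1 is v_k = −k^2. Adding homogeneous solution A + B k and matching boundaries gives v_k = k (14 − k). Substituting k = 4: v_4 = 4 · 10 = 40.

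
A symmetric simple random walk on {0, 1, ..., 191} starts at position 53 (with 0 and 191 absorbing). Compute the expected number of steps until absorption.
E[τ | X_0 = 53] = 7314

Let v_k = E[τ | X_0 = k]. Boundary: v_0 = v_191 = 0. Recurrence: v_k = 1 + (v_{k-1} + v_{k+1})/2 for 1 ≤ k ≤ 190. The particular solution to v_k − (v_{k-1} + v_{k+1})/2 = 1 is v_k = −k^2. Adding homogeneous solution A + B k and matching boundaries gives v_k = k (191 − k). Substituting k = 53: v_53 = 53 · 138 = 7314.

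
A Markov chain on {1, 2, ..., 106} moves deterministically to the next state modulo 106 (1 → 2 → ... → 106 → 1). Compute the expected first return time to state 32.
E[T_32 | X_0 = 32] = 106

The chain cycles deterministically, so starting at state 32 it returns in exactly 106 steps. Equivalently, the stationary distribution is uniform π_j = 1/106 for every state j, so by Kac's formula E[T_32] = 1/π_32 = 106.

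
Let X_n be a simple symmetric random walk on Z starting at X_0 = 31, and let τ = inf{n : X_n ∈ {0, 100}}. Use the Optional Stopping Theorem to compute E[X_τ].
E[X_τ] = 31

X_n is a martingale and τ is a bounded-mean stopping time (indeed τ is finite a.s. with bounded expectation since the walk is in a bounded region). By the OST, E[X_τ] = E[X_0] = 31. Equivalently: E[X_τ] = 100 · P(hit 100 first) + 0 · P(hit 0 first) = 100 · (31/100) = 31.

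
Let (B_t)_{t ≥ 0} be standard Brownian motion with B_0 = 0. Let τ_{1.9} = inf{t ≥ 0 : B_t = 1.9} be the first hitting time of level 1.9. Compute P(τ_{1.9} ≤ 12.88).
P(τ_{1.9} ≤ 12.88) = 2(1 − Φ(1.9/√12.88)) = 2(1 − Φ(0.5294)) ≈ 0.5965

By the reflection principle for standard BM, P(τ_b ≤ t) = 2 · P(B_t ≥ b). Since B_t ~ N(0, t), P(B_t ≥ 1.9) = 1 − Φ(1.9/√t) = 1 − Φ(1.9/√12.88) = 1 − Φ(0.5294) ≈ 0.29826. Doubling: P(τ_{1.9} ≤ 12.88) ≈ 2 · 0.29826 = 0.59652 ≈ 0.5965.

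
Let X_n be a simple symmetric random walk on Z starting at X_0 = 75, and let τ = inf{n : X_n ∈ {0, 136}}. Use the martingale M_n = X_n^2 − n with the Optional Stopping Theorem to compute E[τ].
E[τ] = 4575

M_n = X_n^2 − n is a martingale (since E[X_{n+1}^2 | F_n] = X_n^2 + 1). By OST (τ has finite mean in a bounded region), E[M_τ] = E[M_0] = X_0^2 − 0 = 75^2 = 5625. Also E[M_τ] = E[X_τ^2] − E[τ]. The walk exits at 0 or 136, with P(hit 136 first) = 75/136, so E[X_τ^2] = 136^2 · 75/136 + 0 = 10200. Thus E[τ] = E[X_τ^2] − E[M_τ] = 10200 − 5625 = 4575 = 75(136 − 75) = 4575.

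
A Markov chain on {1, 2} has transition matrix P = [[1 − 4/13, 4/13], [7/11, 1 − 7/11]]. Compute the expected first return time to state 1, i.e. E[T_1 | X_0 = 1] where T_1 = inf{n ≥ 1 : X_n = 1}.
E[T_1 | X_0 = 1] = 1/π_1 = 135/91

For an irreducible recurrent Markov chain with stationary distribution π, E[T_i | X_0 = i] = 1/π_i (Kac's formula). Here π_1 = (7/11)/(4/13 + 7/11) = (7/11)/(135/143) = 91/135, so E[T_1 | X_0 = 1] = 1/π_1 = (4/13 + 7/11)/(7/11) = (135/143)/(7/11) = 135/91.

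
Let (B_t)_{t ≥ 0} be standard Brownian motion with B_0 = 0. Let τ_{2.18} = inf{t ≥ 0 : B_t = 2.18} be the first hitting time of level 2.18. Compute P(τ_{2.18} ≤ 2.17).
P(τ_{2.18} ≤ 2.17) = 2(1 − Φ(2.18/√2.17)) = 2(1 − Φ(1.4799)) ≈ 0.1389

By the reflection principle for standard BM, P(τ_b ≤ t) = 2 · P(B_t ≥ b). Since B_t ~ N(0, t), P(B_t ≥ 2.18) = 1 − Φ(2.18/√t) = 1 − Φ(2.18/√2.17) = 1 − Φ(1.4799) ≈ 0.06945. Doubling: P(τ_{2.18} ≤ 2.17) ≈ 2 · 0.06945 = 0.13890 ≈ 0.1389.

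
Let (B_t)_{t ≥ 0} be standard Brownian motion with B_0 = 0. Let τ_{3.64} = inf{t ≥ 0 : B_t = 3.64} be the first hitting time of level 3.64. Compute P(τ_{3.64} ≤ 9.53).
P(τ_{3.64} ≤ 9.53) = 2(1 − Φ(3.64/√9.53)) = 2(1 − Φ(1.1791)) ≈ 0.2384

By the reflection principle for standard BM, P(τ_b ≤ t) = 2 · P(B_t ≥ b). Since B_t ~ N(0, t), P(B_t ≥ 3.64) = 1 − Φ(3.64/√t) = 1 − Φ(3.64/√9.53) = 1 − Φ(1.1791) ≈ 0.11918. Doubling: P(τ_{3.64} ≤ 9.53) ≈ 2 · 0.11918 = 0.23836 ≈ 0.2384.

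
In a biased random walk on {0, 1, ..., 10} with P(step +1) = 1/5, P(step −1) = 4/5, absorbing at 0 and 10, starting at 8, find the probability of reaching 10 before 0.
P(hit 10 before 0) = (1 − (4)^8) / (1 − (4)^10) = 4369/69905

Let u_k denote P(reach 10 before 0 | start at k). Boundary: u_0 = 0, u_10 = 1. Recurrence: u_k = 1/5·u_{k+1} + 4/5·u_{k-1} for 1 ≤ k ≤ 9. Try u_k = A + B·r^k with r = q/p = (4/5)/(1/5) = 4. Substitution satisfies the recurrence; boundary conditions give:
  u_k = (1 − r^k) / (1 − r^N) = (1 − (4)^8) / (1 − (4)^10) = 4369/69905.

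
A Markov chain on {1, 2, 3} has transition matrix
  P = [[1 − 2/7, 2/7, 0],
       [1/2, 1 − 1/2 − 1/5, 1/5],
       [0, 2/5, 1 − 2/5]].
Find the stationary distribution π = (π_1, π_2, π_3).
π = (7/13, 4/13, 2/13)

This is a birth-death chain on three states, which satisfies detailed balance: π_1 · P_{12} = π_2 · P_{21} and π_2 · P_{23} = π_3 · P_{32}.
From π_1 · 2/7 = π_2 · 1/2: π_2/π_1 = (2/7)/(1/2) = 4/7.
From π_2 · 1/5 = π_3 · 2/5: π_3/π_2 = (1/5)/(2/5) = 1/2.
Take π_1 proportional to 1; then unnormalized π = (1, 4/7, 2/7). Normalize by dividing by the sum 13/7:
  π = (7/13, 4/13, 2/13).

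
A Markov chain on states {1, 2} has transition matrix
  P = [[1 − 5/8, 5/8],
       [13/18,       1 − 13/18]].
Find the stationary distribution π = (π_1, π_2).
π_1 = 52/97, π_2 = 45/97

Solve πP = π with π_1 + π_2 = 1. From πP = π: π_1 · (1 − 5/8) + π_2 · 13/18 = π_1 ⇒ π_2 · 13/18 = π_1 · 5/8 ⇒ π_2/π_1 = (5/8)/(13/18) = 45/52. Together with π_1 + π_2 = 1:
  π_1 = (13/18)/(5/8 + 13/18) = (13/18)/(97/72) = 52/97,
  π_2 = (5/8)/(5/8 + 13/18) = (5/8)/(97/72) = 45/97.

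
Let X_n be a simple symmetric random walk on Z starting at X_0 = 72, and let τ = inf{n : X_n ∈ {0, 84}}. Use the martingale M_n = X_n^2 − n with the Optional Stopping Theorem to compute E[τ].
E[τ] = 864

M_n = X_n^2 − n is a martingale (since E[X_{n+1}^2 | F_n] = X_n^2 + 1). By OST (τ has finite mean in a bounded region), E[M_τ] = E[M_0] = X_0^2 − 0 = 72^2 = 5184. Also E[M_τ] = E[X_τ^2] − E[τ]. The walk exits at 0 or 84, with P(hit 84 first) = 72/84, so E[X_τ^2] = 84^2 · 72/84 + 0 = 6048. Thus E[τ] = E[X_τ^2] − E[M_τ] = 6048 − 5184 = 864 = 72(84 − 72) = 864.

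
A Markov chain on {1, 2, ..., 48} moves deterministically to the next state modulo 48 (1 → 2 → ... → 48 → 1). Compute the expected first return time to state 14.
E[T_14 | X_0 = 14] = 48

The chain cycles deterministically, so starting at state 14 it returns in exactly 48 steps. Equivalently, the stationary distribution is uniform π_j = 1/48 for every state j, so by Kac's formula E[T_14] = 1/π_14 = 48.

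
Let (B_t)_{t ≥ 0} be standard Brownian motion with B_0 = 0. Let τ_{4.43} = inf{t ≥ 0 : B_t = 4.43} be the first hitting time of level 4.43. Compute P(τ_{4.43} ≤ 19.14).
P(τ_{4.43} ≤ 19.14) = 2(1 − Φ(4.43/√19.14)) = 2(1 − Φ(1.0126)) ≈ 0.3113

By the reflection principle for standard BM, P(τ_b ≤ t) = 2 · P(B_t ≥ b). Since B_t ~ N(0, t), P(B_t ≥ 4.43) = 1 − Φ(4.43/√t) = 1 − Φ(4.43/√19.14) = 1 − Φ(1.0126) ≈ 0.15563. Doubling: P(τ_{4.43} ≤ 19.14) ≈ 2 · 0.15563 = 0.31126 ≈ 0.3113.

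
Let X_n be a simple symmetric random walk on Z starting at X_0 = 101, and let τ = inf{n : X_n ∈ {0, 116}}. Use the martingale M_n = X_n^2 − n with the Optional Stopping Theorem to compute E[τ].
E[τ] = 1515

M_n = X_n^2 − n is a martingale (since E[X_{n+1}^2 | F_n] = X_n^2 + 1). By OST (τ has finite mean in a bounded region), E[M_τ] = E[M_0] = X_0^2 − 0 = 101^2 = 10201. Also E[M_τ] = E[X_τ^2] − E[τ]. The walk exits at 0 or 116, with P(hit 116 first) = 101/116, so E[X_τ^2] = 116^2 · 101/116 + 0 = 11716. Thus E[τ] = E[X_τ^2] − E[M_τ] = 11716 − 10201 = 1515 = 101(116 − 101) = 1515.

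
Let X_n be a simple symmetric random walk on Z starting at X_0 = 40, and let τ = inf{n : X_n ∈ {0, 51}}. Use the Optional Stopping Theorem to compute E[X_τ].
E[X_τ] = 40

X_n is a martingale and τ is a bounded-mean stopping time (indeed τ is finite a.s. with bounded expectation since the walk is in a bounded region). By the OST, E[X_τ] = E[X_0] = 40. Equivalently: E[X_τ] = 51 · P(hit 51 first) + 0 · P(hit 0 first) = 51 · (40/51) = 40.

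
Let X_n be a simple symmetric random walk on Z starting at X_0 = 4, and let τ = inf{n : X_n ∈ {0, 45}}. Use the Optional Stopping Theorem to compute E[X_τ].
E[X_τ] = 4

X_n is a martingale and τ is a bounded-mean stopping time (indeed τ is finite a.s. with bounded expectation since the walk is in a bounded region). By the OST, E[X_τ] = E[X_0] = 4. Equivalently: E[X_τ] = 45 · P(hit 45 first) + 0 · P(hit 0 first) = 45 · (4/45) = 4.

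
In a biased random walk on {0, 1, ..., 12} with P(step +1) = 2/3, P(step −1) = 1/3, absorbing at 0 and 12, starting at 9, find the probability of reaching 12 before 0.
P(hit 12 before 0) = (1 − (1/2)^9) / (1 − (1/2)^12) = 584/585

Let u_k denote P(reach 12 before 0 | start at k). Boundary: u_0 = 0, u_12 = 1. Recurrence: u_k = 2/3·u_{k+1} + 1/3·u_{k-1} for 1 ≤ k ≤ 11. Try u_k = A + B·r^k with r = q/p = (1/3)/(2/3) = 1/2. Substitution satisfies the recurrence; boundary conditions give:
  u_k = (1 − r^k) / (1 − r^N) = (1 − (1/2)^9) / (1 − (1/2)^12) = 584/585.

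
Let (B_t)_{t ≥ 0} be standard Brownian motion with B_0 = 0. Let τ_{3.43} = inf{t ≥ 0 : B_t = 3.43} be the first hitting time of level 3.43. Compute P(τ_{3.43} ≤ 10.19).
P(τ_{3.43} ≤ 10.19) = 2(1 − Φ(3.43/√10.19)) = 2(1 − Φ(1.0745)) ≈ 0.2826

By the reflection principle for standard BM, P(τ_b ≤ t) = 2 · P(B_t ≥ b). Since B_t ~ N(0, t), P(B_t ≥ 3.43) = 1 − Φ(3.43/√t) = 1 − Φ(3.43/√10.19) = 1 − Φ(1.0745) ≈ 0.14130. Doubling: P(τ_{3.43} ≤ 10.19) ≈ 2 · 0.14130 = 0.28260 ≈ 0.2826.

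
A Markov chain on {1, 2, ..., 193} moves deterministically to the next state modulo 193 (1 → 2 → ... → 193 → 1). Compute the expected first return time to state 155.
E[T_155 | X_0 = 155] = 193

The chain cycles deterministically, so starting at state 155 it returns in exactly 193 steps. Equivalently, the stationary distribution is uniform π_j = 1/193 for every state j, so by Kac's formula E[T_155] = 1/π_155 = 193.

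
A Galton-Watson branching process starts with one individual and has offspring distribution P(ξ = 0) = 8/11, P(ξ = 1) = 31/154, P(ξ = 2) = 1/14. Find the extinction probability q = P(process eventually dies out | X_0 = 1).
q = 1

Mean offspring μ = 0·8/11 + 1·31/154 + 2·1/14 = 53/154 ≤ 1. For μ ≤ 1 with offspring not concentrated at 1, the Galton-Watson process goes extinct almost surely, so q = 1.
(Algebraic check: The pgf is f(s) = 8/11 + 31/154·s + 1/14·s². The extinction probability q is the smallest fixed point of f in [0, 1]. Setting s = f(s):
  1/14·s² + (31/154 − 1)·s + 8/11 = 0
  1/14·s² − (8/11 + 1/14)·s + 8/11 = 0
which factors as (s − 1)·(1/14·s − 8/11) = 0, giving roots s = 1 and s = (8/11)/(1/14) = 112/11. Since 112/11 ≥ 1, the smallest root in [0, 1] is s = 1.)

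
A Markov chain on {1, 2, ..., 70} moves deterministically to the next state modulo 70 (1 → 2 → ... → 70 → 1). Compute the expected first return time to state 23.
E[T_23 | X_0 = 23] = 70

The chain cycles deterministically, so starting at state 23 it returns in exactly 70 steps. Equivalently, the stationary distribution is uniform π_j = 1/70 for every state j, so by Kac's formula E[T_23] = 1/π_23 = 70.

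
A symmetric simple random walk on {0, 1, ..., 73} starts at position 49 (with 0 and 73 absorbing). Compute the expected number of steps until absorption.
E[τ | X_0 = 49] = 1176

Let v_k = E[τ | X_0 = k]. Boundary: v_0 = v_73 = 0. Recurrence: v_k = 1 + (v_{k-1} + v_{k+1})/2 for 1 ≤ k ≤ 72. The particular solution to v_k − (v_{k-1} + v_{k+1})/2 = 1 is v_k = −k^2. Adding homogeneous solution A + B k and matching boundaries gives v_k = k (73 − k). Substituting k = 49: v_49 = 49 · 24 = 1176.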